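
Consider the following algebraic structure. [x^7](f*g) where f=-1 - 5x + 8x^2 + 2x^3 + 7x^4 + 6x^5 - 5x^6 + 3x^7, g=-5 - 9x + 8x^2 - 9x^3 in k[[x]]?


[x^7] = sum a_i*b_j, i+j=7
  7*-9=-63
  6*8=48
  -5*-9=45
  3*-5=-15
Sum=15


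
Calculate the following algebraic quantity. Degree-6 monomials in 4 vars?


C(d+n-1,n-1)=C(9,3)=84


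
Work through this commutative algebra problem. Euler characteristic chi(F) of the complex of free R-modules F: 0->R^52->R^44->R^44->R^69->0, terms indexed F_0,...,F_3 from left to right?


chi = sum (-1)^i * rank:
(-1)^0*52=52
(-1)^1*44=-44
(-1)^2*44=44
(-1)^3*69=-69
chi=-17


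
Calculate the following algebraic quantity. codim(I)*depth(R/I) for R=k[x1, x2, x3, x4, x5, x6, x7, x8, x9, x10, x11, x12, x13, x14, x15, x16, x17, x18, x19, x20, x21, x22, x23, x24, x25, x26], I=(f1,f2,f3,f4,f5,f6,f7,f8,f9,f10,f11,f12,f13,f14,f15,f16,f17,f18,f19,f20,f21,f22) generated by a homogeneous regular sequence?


codim=22, depth=dim(R/I)=26-22=4
Product=22*4=88


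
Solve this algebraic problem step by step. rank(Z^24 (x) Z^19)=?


rank(M(x)N) = rank(M)*rank(N)
24*19 = 456


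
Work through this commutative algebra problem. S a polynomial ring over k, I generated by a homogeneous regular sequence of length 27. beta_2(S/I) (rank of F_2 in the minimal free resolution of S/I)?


Regular sequence => Koszul complex is the minimal free resolution.
Syz_1 minimally generated by Koszul relations f_i*e_j - f_j*e_i (i<j): mu(Syz_1) = beta_2 = C(m,2) = m(m-1)/2
m=27
27*26/2 = 351


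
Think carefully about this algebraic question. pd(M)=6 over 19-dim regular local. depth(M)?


pd+depth=depth(R)=19
depth=19-6=13


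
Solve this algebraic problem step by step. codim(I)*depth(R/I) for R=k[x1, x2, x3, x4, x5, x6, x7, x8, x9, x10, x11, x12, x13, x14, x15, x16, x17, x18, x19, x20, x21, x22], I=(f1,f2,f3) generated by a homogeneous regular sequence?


codim=3, depth=dim(R/I)=22-3=19
Product=3*19=57


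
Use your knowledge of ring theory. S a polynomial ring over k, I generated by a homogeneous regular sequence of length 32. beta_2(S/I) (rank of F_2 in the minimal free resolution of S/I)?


Regular sequence => Koszul complex is the minimal free resolution.
Syz_1 minimally generated by Koszul relations f_i*e_j - f_j*e_i (i<j): mu(Syz_1) = beta_2 = C(m,2) = m(m-1)/2
m=32
32*31/2 = 496


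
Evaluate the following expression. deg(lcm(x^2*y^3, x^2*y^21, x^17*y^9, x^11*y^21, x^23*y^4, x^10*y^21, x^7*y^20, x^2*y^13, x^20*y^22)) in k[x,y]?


lcm = componentwise max:
x: max(2,2,17,11,23,10,7,2,20)=23
y: max(3,21,9,21,4,21,20,13,22)=22
Total=23+22=45


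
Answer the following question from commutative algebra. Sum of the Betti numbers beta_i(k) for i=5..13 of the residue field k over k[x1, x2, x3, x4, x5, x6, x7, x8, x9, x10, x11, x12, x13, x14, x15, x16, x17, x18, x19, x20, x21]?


Koszul resolution: beta_i(k)=C(n,i), n=21
C(21,5)=20349, C(21,6)=54264, C(21,7)=116280, C(21,8)=203490, C(21,9)=293930, C(21,10)=352716, C(21,11)=352716, C(21,12)=293930, C(21,13)=203490
Sum=1891165


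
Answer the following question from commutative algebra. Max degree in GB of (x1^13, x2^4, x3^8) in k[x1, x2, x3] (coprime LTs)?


Pure powers, coprime LTs => already GB.
Degrees: 13, 4, 8
Max=13


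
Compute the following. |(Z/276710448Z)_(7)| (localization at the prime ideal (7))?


7-primary part: 276710448=7^8*48
Size=7^8=5764801


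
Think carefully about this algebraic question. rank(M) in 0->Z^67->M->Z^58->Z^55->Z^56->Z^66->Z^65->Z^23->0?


Alt sum=0:
(-1)^0*67 + (-1)^1*? + (-1)^2*58 + (-1)^3*55 + (-1)^4*56 + (-1)^5*66 + (-1)^6*65 + (-1)^7*23=0
rank(M)=102


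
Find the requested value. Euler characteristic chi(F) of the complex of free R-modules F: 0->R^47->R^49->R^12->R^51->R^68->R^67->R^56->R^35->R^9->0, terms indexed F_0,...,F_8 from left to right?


chi = sum (-1)^i * rank:
(-1)^0*47=47
(-1)^1*49=-49
(-1)^2*12=12
(-1)^3*51=-51
(-1)^4*68=68
(-1)^5*67=-67
(-1)^6*56=56
(-1)^7*35=-35
(-1)^8*9=9
chi=-10


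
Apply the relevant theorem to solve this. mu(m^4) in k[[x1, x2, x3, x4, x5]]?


C(n+d-1,d)=C(8,4)=70


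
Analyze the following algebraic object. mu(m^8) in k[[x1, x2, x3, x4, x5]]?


C(n+d-1,d)=C(12,8)=495


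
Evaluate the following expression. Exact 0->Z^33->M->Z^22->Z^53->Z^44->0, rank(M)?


Alt sum=0:
(-1)^0*33 + (-1)^1*? + (-1)^2*22 + (-1)^3*53 + (-1)^4*44=0
rank(M)=46


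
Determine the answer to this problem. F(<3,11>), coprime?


gcd(3,11)=1 => F=ab-a-b=3*11-3-11=33-14=19


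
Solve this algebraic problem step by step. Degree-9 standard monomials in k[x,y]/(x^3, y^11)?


k[x,y], I = (x^3, y^11), d = 9
Need i < 3 and d-i < 11.
Range: 0 <= i <= 2.
H(9) = 3


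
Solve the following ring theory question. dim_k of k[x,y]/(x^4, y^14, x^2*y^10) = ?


k[x,y]/I, I = (x^4, y^14, x^2*y^10)
Rect: 4x14=56. Corner: (4-2)x(14-10)=8.
dim = 56-8 = 48


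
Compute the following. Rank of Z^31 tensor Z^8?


rank(M(x)N) = rank(M)*rank(N)
31*8 = 248


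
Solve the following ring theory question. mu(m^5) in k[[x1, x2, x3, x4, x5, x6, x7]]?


C(n+d-1,d)=C(11,5)=462


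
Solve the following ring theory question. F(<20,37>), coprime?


gcd(20,37)=1 => F=ab-a-b=20*37-20-37=740-57=683


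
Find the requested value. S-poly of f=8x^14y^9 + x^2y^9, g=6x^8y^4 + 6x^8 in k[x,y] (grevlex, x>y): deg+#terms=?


LT(f)=8x^14y^9, LT(g)=6x^8y^4
lcm(LM)=x^14y^9
S(f,g) (scaled by 48 to clear denominators) = 6*f - 8x^6y^5*g = -48x^14y^5 + 6x^2y^9
2 terms, deg 19.
19+2=21


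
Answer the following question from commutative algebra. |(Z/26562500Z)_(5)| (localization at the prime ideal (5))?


5-primary part: 26562500=5^8*68
Size=5^8=390625


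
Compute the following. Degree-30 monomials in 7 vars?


C(d+n-1,n-1)=C(36,6)=1947792


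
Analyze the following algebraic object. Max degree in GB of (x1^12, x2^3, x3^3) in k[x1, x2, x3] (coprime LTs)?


Pure powers, coprime LTs => already GB.
Degrees: 12, 3, 3
Max=12


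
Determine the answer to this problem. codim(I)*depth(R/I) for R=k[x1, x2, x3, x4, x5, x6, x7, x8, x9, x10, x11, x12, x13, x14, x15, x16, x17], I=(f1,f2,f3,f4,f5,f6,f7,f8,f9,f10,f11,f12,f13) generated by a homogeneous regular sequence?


codim=13, depth=dim(R/I)=17-13=4
Product=13*4=52


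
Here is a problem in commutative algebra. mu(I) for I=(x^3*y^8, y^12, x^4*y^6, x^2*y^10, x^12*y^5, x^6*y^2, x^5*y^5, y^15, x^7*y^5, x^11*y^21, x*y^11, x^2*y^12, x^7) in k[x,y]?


Remove redundant (divisible by others).
x^2*y^12 redundant.
x^7*y^5 redundant.
x^11*y^21 redundant.
y^15 redundant.
x^12*y^5 redundant.
Min: x^7, x^6*y^2, x^5*y^5, x^4*y^6, x^3*y^8, x^2*y^10, x*y^11, y^12
Count=8


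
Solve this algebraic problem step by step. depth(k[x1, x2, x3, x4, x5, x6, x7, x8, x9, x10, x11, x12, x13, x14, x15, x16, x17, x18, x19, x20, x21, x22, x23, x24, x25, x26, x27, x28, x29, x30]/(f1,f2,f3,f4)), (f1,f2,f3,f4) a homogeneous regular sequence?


depth(R)=30
depth(R/I)=30-4=26


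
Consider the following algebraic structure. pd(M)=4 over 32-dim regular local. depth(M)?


pd+depth=depth(R)=32
depth=32-4=28


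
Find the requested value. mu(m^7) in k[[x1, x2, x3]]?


C(n+d-1,d)=C(9,7)=36


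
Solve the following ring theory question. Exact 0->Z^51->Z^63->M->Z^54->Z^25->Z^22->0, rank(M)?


Alt sum=0:
(-1)^0*51 + (-1)^1*63 + (-1)^2*? + (-1)^3*54 + (-1)^4*25 + (-1)^5*22=0
rank(M)=63


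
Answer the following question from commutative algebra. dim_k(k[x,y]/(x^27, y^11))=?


Basis: x^i*y^j, i<27, j<11
27*11=297


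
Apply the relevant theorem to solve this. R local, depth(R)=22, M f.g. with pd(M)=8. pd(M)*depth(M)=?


pd+depth=22
depth=22-8=14
pd*depth=8*14=112


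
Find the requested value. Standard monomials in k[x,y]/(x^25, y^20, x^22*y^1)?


k[x,y]/I, I = (x^25, y^20, x^22*y^1)
Rect: 25x20=500. Corner: (25-22)x(20-1)=57.
dim = 500-57 = 443


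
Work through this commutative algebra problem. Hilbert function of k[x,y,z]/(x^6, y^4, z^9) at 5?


Need i<6, j<4, k<9 with i+j+k=5.
For each i, j ranges over max(0,5-i-8)..min(3,5-i):
  i=0: j in [0,3] -> 4
  i=1: j in [0,3] -> 4
  i=2: j in [0,3] -> 4
  i=3: j in [0,2] -> 3
  i=4: j in [0,1] -> 2
  i=5: j in [0,0] -> 1
H(5) = 4+4+4+3+2+1 = 18


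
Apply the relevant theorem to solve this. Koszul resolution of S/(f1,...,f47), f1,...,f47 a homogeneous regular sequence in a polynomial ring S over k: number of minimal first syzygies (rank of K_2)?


Regular sequence => Koszul complex is the minimal free resolution.
Syz_1 minimally generated by Koszul relations f_i*e_j - f_j*e_i (i<j): mu(Syz_1) = beta_2 = C(m,2) = m(m-1)/2
m=47
47*46/2 = 1081


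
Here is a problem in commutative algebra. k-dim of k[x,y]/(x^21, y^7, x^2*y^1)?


k[x,y]/I, I = (x^21, y^7, x^2*y^1)
Rect: 21x7=147. Corner: (21-2)x(7-1)=114.
dim = 147-114 = 33


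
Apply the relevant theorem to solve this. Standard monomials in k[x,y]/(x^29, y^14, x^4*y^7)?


k[x,y]/I, I = (x^29, y^14, x^4*y^7)
Rect: 29x14=406. Corner: (29-4)x(14-7)=175.
dim = 406-175 = 231


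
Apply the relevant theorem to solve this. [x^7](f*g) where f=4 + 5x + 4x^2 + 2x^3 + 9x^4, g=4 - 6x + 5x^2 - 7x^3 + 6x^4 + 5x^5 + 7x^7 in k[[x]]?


[x^7] = sum a_i*b_j, i+j=7
  4*7=28
  4*5=20
  2*6=12
  9*-7=-63
Sum=-3


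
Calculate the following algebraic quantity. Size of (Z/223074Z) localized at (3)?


3-primary part: 223074=3^8*34
Size=3^8=6561


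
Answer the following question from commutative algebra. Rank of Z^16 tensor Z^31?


rank(M(x)N) = rank(M)*rank(N)
16*31 = 496


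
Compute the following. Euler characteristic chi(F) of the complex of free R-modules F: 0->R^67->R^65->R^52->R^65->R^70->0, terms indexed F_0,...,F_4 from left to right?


chi = sum (-1)^i * rank:
(-1)^0*67=67
(-1)^1*65=-65
(-1)^2*52=52
(-1)^3*65=-65
(-1)^4*70=70
chi=59


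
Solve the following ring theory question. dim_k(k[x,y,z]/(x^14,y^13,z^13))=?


Basis: x^iy^jz^k, i<14,j<13,k<13
14*13*13=2366


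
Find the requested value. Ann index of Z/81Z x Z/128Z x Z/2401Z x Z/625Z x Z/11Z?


Exponent = lcm of the cyclic orders; pairwise coprime => product.
3^4*2^7*7^4*5^4*11^1=81*128*2401*625*11=171143280000


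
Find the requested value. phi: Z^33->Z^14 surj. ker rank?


rank(ker) = 33-14 = 19


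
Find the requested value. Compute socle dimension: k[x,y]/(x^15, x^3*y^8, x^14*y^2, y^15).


Socle = ann(m) = span of standard monomials u with x*u, y*u in I (staircase corners).
Minimal generators: x^15, x^14*y^2, x^3*y^8, y^15
Corners: x^2y^14, x^13y^7, x^14y
Socle dim=3


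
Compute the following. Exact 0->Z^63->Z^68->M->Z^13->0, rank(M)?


Alt sum=0:
(-1)^0*63 + (-1)^1*68 + (-1)^2*? + (-1)^3*13=0
rank(M)=18


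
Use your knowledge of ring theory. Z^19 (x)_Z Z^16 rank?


rank(M(x)N) = rank(M)*rank(N)
19*16 = 304


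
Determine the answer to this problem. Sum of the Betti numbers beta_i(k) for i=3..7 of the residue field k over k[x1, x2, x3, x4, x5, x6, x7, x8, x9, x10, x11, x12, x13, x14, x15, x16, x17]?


Koszul resolution: beta_i(k)=C(n,i), n=17
C(17,3)=680, C(17,4)=2380, C(17,5)=6188, C(17,6)=12376, C(17,7)=19448
Sum=41072


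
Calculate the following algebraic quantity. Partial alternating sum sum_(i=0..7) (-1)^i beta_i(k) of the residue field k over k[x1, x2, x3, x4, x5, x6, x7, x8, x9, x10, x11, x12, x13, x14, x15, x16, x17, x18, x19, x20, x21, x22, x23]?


Koszul resolution: beta_i(k)=C(n,i), n=23
sum_(i=0..p) (-1)^i C(n,i) = (-1)^p C(n-1,p)
(-1)^7*C(22,7) = (-1)^7*170544 = -170544


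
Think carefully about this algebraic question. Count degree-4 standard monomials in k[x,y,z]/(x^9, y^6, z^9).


Need i<9, j<6, k<9 with i+j+k=4.
For each i, j ranges over max(0,4-i-8)..min(5,4-i):
  i=0: j in [0,4] -> 5
  i=1: j in [0,3] -> 4
  i=2: j in [0,2] -> 3
  i=3: j in [0,1] -> 2
  i=4: j in [0,0] -> 1
H(4) = 5+4+3+2+1 = 15


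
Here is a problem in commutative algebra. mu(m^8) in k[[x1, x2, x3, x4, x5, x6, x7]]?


C(n+d-1,d)=C(14,8)=3003


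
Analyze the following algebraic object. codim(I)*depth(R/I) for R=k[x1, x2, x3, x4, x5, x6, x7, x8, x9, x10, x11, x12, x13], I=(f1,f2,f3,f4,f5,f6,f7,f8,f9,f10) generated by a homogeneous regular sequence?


codim=10, depth=dim(R/I)=13-10=3
Product=10*3=30


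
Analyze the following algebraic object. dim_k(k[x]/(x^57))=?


Basis: 1,x,...,x^56
dim=57


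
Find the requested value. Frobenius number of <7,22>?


gcd(7,22)=1 => F=ab-a-b=7*22-7-22=154-29=125


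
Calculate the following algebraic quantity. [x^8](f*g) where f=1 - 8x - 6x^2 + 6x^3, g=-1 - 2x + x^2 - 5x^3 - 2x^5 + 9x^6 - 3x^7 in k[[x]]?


[x^8] = sum a_i*b_j, i+j=8
  -8*-3=24
  -6*9=-54
  6*-2=-12
Sum=-42


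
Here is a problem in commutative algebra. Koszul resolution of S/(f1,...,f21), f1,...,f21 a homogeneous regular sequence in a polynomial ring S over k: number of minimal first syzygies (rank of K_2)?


Regular sequence => Koszul complex is the minimal free resolution.
Syz_1 minimally generated by Koszul relations f_i*e_j - f_j*e_i (i<j): mu(Syz_1) = beta_2 = C(m,2) = m(m-1)/2
m=21
21*20/2 = 210


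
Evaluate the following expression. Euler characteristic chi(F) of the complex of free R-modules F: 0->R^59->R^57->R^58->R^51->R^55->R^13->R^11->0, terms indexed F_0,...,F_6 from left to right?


chi = sum (-1)^i * rank:
(-1)^0*59=59
(-1)^1*57=-57
(-1)^2*58=58
(-1)^3*51=-51
(-1)^4*55=55
(-1)^5*13=-13
(-1)^6*11=11
chi=62


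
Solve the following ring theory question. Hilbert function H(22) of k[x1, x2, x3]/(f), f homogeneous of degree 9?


C(24,2)-C(15,2)=276-105=171


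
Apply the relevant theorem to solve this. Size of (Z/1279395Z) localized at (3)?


3-primary part: 1279395=3^9*65
Size=3^9=19683


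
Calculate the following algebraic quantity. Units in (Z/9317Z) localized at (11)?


Local ring = Z/1331Z.
phi(1331) = 11^2*(11-1) = 1210


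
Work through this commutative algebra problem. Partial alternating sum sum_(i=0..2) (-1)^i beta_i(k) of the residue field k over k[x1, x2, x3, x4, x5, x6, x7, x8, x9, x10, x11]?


Koszul resolution: beta_i(k)=C(n,i), n=11
sum_(i=0..p) (-1)^i C(n,i) = (-1)^p C(n-1,p)
(-1)^2*C(10,2) = (-1)^2*45 = 45


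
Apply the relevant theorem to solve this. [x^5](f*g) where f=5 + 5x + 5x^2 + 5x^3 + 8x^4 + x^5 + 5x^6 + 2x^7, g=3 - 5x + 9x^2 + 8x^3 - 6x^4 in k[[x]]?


[x^5] = sum a_i*b_j, i+j=5
  5*-6=-30
  5*8=40
  5*9=45
  8*-5=-40
  1*3=3
Sum=18


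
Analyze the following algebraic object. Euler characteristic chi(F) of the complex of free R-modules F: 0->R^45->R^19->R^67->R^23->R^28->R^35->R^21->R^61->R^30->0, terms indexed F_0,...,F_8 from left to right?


chi = sum (-1)^i * rank:
(-1)^0*45=45
(-1)^1*19=-19
(-1)^2*67=67
(-1)^3*23=-23
(-1)^4*28=28
(-1)^5*35=-35
(-1)^6*21=21
(-1)^7*61=-61
(-1)^8*30=30
chi=53


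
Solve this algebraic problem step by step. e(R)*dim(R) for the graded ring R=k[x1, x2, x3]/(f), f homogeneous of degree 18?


e(R)=deg(f)=18, dim(R)=3-1=2
e*dim=18*2=36


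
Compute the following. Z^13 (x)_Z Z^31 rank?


rank(M(x)N) = rank(M)*rank(N)
13*31 = 403


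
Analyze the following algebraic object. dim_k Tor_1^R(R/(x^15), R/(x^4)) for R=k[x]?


Tor_1(R/I,R/J)=(I cap J)/IJ=(x^15)/(x^19)
dim=19-15=min(15,4)=4


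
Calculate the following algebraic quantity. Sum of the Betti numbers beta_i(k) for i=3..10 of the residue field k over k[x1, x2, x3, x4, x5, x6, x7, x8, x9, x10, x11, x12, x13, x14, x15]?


Koszul resolution: beta_i(k)=C(n,i), n=15
C(15,3)=455, C(15,4)=1365, C(15,5)=3003, C(15,6)=5005, C(15,7)=6435, C(15,8)=6435, C(15,9)=5005, C(15,10)=3003
Sum=30706


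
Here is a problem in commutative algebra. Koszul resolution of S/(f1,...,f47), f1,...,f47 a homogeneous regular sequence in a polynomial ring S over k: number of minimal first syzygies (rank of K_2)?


Regular sequence => Koszul complex is the minimal free resolution.
Syz_1 minimally generated by Koszul relations f_i*e_j - f_j*e_i (i<j): mu(Syz_1) = beta_2 = C(m,2) = m(m-1)/2
m=47
47*46/2 = 1081


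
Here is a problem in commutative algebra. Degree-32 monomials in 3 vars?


C(d+n-1,n-1)=C(34,2)=561


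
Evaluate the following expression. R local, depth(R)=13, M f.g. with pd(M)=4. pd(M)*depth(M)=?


pd+depth=13
depth=13-4=9
pd*depth=4*9=36


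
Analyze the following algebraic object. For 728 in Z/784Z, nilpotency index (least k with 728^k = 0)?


728^k mod 784:
k=1: 728
k=2: 0
First zero at k = 2


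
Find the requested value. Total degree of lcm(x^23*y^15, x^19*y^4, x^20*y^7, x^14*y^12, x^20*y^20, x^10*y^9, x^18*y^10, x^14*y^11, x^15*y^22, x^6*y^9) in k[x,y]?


lcm = componentwise max:
x: max(23,19,20,14,20,10,18,14,15,6)=23
y: max(15,4,7,12,20,9,10,11,22,9)=22
Total=23+22=45


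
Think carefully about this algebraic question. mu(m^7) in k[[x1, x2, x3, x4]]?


C(n+d-1,d)=C(10,7)=120


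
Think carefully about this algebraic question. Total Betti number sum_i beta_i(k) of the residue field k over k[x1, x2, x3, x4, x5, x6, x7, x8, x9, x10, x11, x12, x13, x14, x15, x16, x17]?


Koszul resolution: beta_i(k)=C(n,i), n=17
sum_i C(17,i) = 2^17 = 131072


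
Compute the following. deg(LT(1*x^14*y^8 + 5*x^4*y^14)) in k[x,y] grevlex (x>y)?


LT: 1*x^14*y^8
deg_x=14, deg_y=8
Total=14+8=22


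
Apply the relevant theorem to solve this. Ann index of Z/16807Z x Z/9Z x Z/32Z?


Exponent = lcm of the cyclic orders; pairwise coprime => product.
7^5*3^2*2^5=16807*9*32=4840416


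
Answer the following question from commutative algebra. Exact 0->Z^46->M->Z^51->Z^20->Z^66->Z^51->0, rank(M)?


Alt sum=0:
(-1)^0*46 + (-1)^1*? + (-1)^2*51 + (-1)^3*20 + (-1)^4*66 + (-1)^5*51=0
rank(M)=92


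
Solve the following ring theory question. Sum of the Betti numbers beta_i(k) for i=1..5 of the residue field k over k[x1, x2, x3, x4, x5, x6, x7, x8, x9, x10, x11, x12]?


Koszul resolution: beta_i(k)=C(n,i), n=12
C(12,1)=12, C(12,2)=66, C(12,3)=220, C(12,4)=495, C(12,5)=792
Sum=1585


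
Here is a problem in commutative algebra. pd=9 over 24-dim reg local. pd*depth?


pd+depth=24
depth=24-9=15
pd*depth=9*15=135


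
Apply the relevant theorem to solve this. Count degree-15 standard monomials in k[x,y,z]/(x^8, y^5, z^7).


Need i<8, j<5, k<7 with i+j+k=15.
For each i, j ranges over max(0,15-i-6)..min(4,15-i):
  i=0: j in [9,4] -> 0
  i=1: j in [8,4] -> 0
  i=2: j in [7,4] -> 0
  i=3: j in [6,4] -> 0
  i=4: j in [5,4] -> 0
  i=5: j in [4,4] -> 1
  i=6: j in [3,4] -> 2
  i=7: j in [2,4] -> 3
H(15) = 0+0+0+0+0+1+2+3 = 6


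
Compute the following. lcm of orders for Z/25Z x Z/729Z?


Exponent = lcm of the cyclic orders; pairwise coprime => product.
5^2*3^6=25*729=18225


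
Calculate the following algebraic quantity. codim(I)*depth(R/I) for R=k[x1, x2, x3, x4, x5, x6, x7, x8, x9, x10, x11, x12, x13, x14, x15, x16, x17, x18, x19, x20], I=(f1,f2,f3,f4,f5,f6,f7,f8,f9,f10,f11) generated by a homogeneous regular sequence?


codim=11, depth=dim(R/I)=20-11=9
Product=11*9=99


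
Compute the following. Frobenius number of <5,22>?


gcd(5,22)=1 => F=ab-a-b=5*22-5-22=110-27=83


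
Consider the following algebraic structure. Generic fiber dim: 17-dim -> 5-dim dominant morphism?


dim(fiber)=dim(X)-dim(Y)=17-5=12


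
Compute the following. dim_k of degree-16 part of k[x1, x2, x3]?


C(d+n-1,n-1)=C(18,2)=153


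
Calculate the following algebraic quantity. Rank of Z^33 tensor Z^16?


rank(M(x)N) = rank(M)*rank(N)
33*16 = 528


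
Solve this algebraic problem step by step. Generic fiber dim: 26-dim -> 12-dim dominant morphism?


dim(fiber)=dim(X)-dim(Y)=26-12=14


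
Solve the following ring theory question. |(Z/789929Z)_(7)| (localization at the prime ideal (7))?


7-primary part: 789929=7^5*47
Size=7^5=16807


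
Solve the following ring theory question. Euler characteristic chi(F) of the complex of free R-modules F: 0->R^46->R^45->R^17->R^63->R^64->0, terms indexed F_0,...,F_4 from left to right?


chi = sum (-1)^i * rank:
(-1)^0*46=46
(-1)^1*45=-45
(-1)^2*17=17
(-1)^3*63=-63
(-1)^4*64=64
chi=19


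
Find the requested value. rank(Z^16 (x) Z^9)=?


rank(M(x)N) = rank(M)*rank(N)
16*9 = 144


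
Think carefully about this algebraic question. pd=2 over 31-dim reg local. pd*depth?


pd+depth=31
depth=31-2=29
pd*depth=2*29=58


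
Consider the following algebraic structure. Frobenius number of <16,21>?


gcd(16,21)=1 => F=ab-a-b=16*21-16-21=336-37=299


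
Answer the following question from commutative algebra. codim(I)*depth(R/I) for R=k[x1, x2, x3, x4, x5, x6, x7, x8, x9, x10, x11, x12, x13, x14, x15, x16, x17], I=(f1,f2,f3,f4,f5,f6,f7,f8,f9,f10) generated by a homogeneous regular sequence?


codim=10, depth=dim(R/I)=17-10=7
Product=10*7=70


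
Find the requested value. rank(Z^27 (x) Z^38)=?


rank(M(x)N) = rank(M)*rank(N)
27*38 = 1026


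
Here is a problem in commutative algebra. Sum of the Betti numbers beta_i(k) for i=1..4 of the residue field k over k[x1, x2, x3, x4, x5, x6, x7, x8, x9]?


Koszul resolution: beta_i(k)=C(n,i), n=9
C(9,1)=9, C(9,2)=36, C(9,3)=84, C(9,4)=126
Sum=255


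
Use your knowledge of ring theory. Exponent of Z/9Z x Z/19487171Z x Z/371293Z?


Exponent = lcm of the cyclic orders; pairwise coprime => product.
3^2*11^7*13^5=9*19487171*371293=65119051638927


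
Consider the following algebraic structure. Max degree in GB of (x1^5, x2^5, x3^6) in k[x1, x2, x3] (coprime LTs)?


Pure powers, coprime LTs => already GB.
Degrees: 5, 5, 6
Max=6


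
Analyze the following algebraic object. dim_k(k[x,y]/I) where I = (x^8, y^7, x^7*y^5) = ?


k[x,y]/I, I = (x^8, y^7, x^7*y^5)
Rect: 8x7=56. Corner: (8-7)x(7-5)=2.
dim = 56-2 = 54


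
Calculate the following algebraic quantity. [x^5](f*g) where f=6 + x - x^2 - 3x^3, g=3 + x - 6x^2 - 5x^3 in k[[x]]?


[x^5] = sum a_i*b_j, i+j=5
  -1*-5=5
  -3*-6=18
Sum=23


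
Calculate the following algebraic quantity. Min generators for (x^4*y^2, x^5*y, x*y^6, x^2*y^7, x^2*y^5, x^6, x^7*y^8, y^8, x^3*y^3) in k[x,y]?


Remove redundant (divisible by others).
x^2*y^7 redundant.
x^7*y^8 redundant.
Min: x^6, x^5*y, x^4*y^2, x^3*y^3, x^2*y^5, x*y^6, y^8
Count=7


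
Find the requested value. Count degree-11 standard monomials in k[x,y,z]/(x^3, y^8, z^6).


Need i<3, j<8, k<6 with i+j+k=11.
For each i, j ranges over max(0,11-i-5)..min(7,11-i):
  i=0: j in [6,7] -> 2
  i=1: j in [5,7] -> 3
  i=2: j in [4,7] -> 4
H(11) = 2+3+4 = 9


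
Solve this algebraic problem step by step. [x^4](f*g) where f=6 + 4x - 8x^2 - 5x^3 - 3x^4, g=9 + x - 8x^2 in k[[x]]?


[x^4] = sum a_i*b_j, i+j=4
  -8*-8=64
  -5*1=-5
  -3*9=-27
Sum=32


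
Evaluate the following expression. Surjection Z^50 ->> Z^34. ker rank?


rank(ker) = 50-34 = 16


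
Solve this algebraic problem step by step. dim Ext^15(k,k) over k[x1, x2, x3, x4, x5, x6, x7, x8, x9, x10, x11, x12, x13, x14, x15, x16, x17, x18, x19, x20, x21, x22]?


C(n,i)=C(22,15)=170544


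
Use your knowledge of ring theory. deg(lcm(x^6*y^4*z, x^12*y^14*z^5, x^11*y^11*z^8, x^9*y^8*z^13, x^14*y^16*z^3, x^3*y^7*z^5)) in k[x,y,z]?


lcm = componentwise max:
x: max(6,12,11,9,14,3)=14
y: max(4,14,11,8,16,7)=16
z: max(1,5,8,13,3,5)=13
Total=14+16+13=43


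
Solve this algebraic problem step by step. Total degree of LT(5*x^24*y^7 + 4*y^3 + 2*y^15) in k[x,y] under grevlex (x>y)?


LT: 5*x^24*y^7
deg_x=24, deg_y=7
Total=24+7=31


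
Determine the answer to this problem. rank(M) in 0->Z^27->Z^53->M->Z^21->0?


Alt sum=0:
(-1)^0*27 + (-1)^1*53 + (-1)^2*? + (-1)^3*21=0
rank(M)=47


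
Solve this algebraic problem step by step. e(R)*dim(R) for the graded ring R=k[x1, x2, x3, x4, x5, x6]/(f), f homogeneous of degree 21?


e(R)=deg(f)=21, dim(R)=6-1=5
e*dim=21*5=105


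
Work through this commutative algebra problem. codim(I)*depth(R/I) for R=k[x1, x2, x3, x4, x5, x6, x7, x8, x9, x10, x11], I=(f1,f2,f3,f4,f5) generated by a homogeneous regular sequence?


codim=5, depth=dim(R/I)=11-5=6
Product=5*6=30


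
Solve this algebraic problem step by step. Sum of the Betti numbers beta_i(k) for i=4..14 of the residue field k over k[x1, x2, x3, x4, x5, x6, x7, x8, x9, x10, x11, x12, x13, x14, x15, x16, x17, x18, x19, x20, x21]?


Koszul resolution: beta_i(k)=C(n,i), n=21
C(21,4)=5985, C(21,5)=20349, C(21,6)=54264, C(21,7)=116280, C(21,8)=203490, C(21,9)=293930, C(21,10)=352716, C(21,11)=352716, C(21,12)=293930, C(21,13)=203490, C(21,14)=116280
Sum=2013430


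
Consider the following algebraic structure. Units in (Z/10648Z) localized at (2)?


Local ring = Z/8Z.
phi(8) = 2^2*(2-1) = 4


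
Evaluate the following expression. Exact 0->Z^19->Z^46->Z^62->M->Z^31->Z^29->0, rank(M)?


Alt sum=0:
(-1)^0*19 + (-1)^1*46 + (-1)^2*62 + (-1)^3*? + (-1)^4*31 + (-1)^5*29=0
rank(M)=37


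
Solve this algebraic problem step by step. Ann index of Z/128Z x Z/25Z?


Exponent = lcm of the cyclic orders; pairwise coprime => product.
2^7*5^2=128*25=3200


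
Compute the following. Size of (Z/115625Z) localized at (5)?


5-primary part: 115625=5^5*37
Size=5^5=3125


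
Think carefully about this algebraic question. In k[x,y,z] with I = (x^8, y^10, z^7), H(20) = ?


Need i<8, j<10, k<7 with i+j+k=20.
For each i, j ranges over max(0,20-i-6)..min(9,20-i):
  i=0: j in [14,9] -> 0
  i=1: j in [13,9] -> 0
  i=2: j in [12,9] -> 0
  i=3: j in [11,9] -> 0
  i=4: j in [10,9] -> 0
  i=5: j in [9,9] -> 1
  i=6: j in [8,9] -> 2
  i=7: j in [7,9] -> 3
H(20) = 0+0+0+0+0+1+2+3 = 6


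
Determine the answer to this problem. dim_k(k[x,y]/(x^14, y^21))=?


Basis: x^i*y^j, i<14, j<21
14*21=294


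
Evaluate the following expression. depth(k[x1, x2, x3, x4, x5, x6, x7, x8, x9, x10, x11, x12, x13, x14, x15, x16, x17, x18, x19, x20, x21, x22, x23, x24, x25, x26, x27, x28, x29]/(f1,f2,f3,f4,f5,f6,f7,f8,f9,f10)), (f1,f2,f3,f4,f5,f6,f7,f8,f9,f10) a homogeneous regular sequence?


depth(R)=29
depth(R/I)=29-10=19


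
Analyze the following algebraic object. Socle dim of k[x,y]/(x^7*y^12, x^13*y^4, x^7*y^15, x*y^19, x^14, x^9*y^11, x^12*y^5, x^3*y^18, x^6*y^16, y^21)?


Socle = ann(m) = span of standard monomials u with x*u, y*u in I (staircase corners).
Redundant generators: x^7*y^15
Minimal generators: x^14, x^13*y^4, x^12*y^5, x^9*y^11, x^7*y^12, x^6*y^16, x^3*y^18, x*y^19, y^21
Corners: y^20, x^2y^18, x^5y^17, x^6y^15, x^8y^11, x^11y^10, x^12y^4, x^13y^3
Socle dim=8


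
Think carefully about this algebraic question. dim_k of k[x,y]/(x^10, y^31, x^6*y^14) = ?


k[x,y]/I, I = (x^10, y^31, x^6*y^14)
Rect: 10x31=310. Corner: (10-6)x(31-14)=68.
dim = 310-68 = 242


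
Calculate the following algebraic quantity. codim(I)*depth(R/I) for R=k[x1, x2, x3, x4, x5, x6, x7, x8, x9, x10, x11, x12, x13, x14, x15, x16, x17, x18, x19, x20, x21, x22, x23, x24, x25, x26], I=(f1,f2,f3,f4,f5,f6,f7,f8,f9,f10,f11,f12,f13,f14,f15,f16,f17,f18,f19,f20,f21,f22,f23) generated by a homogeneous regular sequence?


codim=23, depth=dim(R/I)=26-23=3
Product=23*3=69


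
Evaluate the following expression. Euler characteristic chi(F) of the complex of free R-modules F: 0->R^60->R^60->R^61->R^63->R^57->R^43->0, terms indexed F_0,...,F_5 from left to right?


chi = sum (-1)^i * rank:
(-1)^0*60=60
(-1)^1*60=-60
(-1)^2*61=61
(-1)^3*63=-63
(-1)^4*57=57
(-1)^5*43=-43
chi=12


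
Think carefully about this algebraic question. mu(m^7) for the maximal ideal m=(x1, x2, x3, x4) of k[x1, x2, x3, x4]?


Graded Nakayama: mu(m^d) = dim_k (m^d/m^(d+1)) = #degree-7 monomials in 4 vars
C(n+d-1,d)=C(10,7)=120


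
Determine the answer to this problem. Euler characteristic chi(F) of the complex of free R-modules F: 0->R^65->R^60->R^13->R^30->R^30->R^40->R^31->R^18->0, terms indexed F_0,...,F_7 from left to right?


chi = sum (-1)^i * rank:
(-1)^0*65=65
(-1)^1*60=-60
(-1)^2*13=13
(-1)^3*30=-30
(-1)^4*30=30
(-1)^5*40=-40
(-1)^6*31=31
(-1)^7*18=-18
chi=-9


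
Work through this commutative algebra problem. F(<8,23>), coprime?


gcd(8,23)=1 => F=ab-a-b=8*23-8-23=184-31=153


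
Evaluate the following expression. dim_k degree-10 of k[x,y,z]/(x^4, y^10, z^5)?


Need i<4, j<10, k<5 with i+j+k=10.
For each i, j ranges over max(0,10-i-4)..min(9,10-i):
  i=0: j in [6,9] -> 4
  i=1: j in [5,9] -> 5
  i=2: j in [4,8] -> 5
  i=3: j in [3,7] -> 5
H(10) = 4+5+5+5 = 19


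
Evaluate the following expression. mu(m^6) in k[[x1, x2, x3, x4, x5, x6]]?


C(n+d-1,d)=C(11,6)=462


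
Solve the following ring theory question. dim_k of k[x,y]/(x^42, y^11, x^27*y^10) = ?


k[x,y]/I, I = (x^42, y^11, x^27*y^10)
Rect: 42x11=462. Corner: (42-27)x(11-10)=15.
dim = 462-15 = 447


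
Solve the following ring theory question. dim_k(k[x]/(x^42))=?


Basis: 1,x,...,x^41
dim=42


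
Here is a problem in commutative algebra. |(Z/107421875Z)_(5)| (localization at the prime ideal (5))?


5-primary part: 107421875=5^10*11
Size=5^10=9765625


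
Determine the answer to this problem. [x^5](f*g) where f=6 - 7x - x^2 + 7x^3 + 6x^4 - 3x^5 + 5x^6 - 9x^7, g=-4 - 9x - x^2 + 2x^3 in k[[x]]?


[x^5] = sum a_i*b_j, i+j=5
  -1*2=-2
  7*-1=-7
  6*-9=-54
  -3*-4=12
Sum=-51


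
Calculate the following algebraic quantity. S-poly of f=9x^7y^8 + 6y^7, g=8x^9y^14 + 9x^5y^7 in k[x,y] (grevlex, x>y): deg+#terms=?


LT(f)=9x^7y^8, LT(g)=8x^9y^14
lcm(LM)=x^9y^14
S(f,g) (scaled by 72 to clear denominators) = 8x^2y^6*f - 9*g = 48x^2y^13 - 81x^5y^7
2 terms, deg 15.
15+2=17


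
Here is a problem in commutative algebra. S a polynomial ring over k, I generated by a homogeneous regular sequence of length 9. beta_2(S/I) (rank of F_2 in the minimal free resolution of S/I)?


Regular sequence => Koszul complex is the minimal free resolution.
Syz_1 minimally generated by Koszul relations f_i*e_j - f_j*e_i (i<j): mu(Syz_1) = beta_2 = C(m,2) = m(m-1)/2
m=9
9*8/2 = 36


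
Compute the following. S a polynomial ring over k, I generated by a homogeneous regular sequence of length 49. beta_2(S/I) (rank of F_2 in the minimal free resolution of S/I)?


Regular sequence => Koszul complex is the minimal free resolution.
Syz_1 minimally generated by Koszul relations f_i*e_j - f_j*e_i (i<j): mu(Syz_1) = beta_2 = C(m,2) = m(m-1)/2
m=49
49*48/2 = 1176


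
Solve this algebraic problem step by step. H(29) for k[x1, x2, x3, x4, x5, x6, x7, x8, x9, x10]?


C(d+n-1,n-1)=C(38,9)=163011640


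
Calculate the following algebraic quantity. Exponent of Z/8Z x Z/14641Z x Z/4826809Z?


Exponent = lcm of the cyclic orders; pairwise coprime => product.
2^3*11^4*13^6=8*14641*4826809=565354484552


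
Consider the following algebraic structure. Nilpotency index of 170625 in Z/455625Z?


170625^k mod 455625:
k=1: 170625
k=2: 275625
k=3: 270000
k=4: 50625
k=5: 151875
k=6: 0
First zero at k = 6


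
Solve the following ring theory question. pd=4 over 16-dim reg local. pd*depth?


pd+depth=16
depth=16-4=12
pd*depth=4*12=48


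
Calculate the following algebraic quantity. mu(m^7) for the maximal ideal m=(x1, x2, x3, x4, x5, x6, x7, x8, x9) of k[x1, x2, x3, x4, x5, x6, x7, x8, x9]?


Graded Nakayama: mu(m^d) = dim_k (m^d/m^(d+1)) = #degree-7 monomials in 9 vars
C(n+d-1,d)=C(15,7)=6435


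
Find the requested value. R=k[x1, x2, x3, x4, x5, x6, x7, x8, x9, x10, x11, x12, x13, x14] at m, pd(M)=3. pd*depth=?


pd+depth=14
depth=14-3=11
pd*depth=3*11=33


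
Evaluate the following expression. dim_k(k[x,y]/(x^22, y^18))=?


Basis: x^i*y^j, i<22, j<18
22*18=396


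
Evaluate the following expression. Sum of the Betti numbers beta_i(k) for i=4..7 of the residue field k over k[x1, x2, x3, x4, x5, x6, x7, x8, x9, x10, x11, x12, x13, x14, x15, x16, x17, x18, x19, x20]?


Koszul resolution: beta_i(k)=C(n,i), n=20
C(20,4)=4845, C(20,5)=15504, C(20,6)=38760, C(20,7)=77520
Sum=136629


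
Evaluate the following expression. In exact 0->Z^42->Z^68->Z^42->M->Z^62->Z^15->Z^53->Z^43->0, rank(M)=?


Alt sum=0:
(-1)^0*42 + (-1)^1*68 + (-1)^2*42 + (-1)^3*? + (-1)^4*62 + (-1)^5*15 + (-1)^6*53 + (-1)^7*43=0
rank(M)=73


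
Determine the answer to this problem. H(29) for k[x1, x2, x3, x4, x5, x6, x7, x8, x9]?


C(d+n-1,n-1)=C(37,8)=38608020


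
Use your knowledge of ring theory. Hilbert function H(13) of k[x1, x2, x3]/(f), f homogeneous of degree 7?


C(15,2)-C(8,2)=105-28=77


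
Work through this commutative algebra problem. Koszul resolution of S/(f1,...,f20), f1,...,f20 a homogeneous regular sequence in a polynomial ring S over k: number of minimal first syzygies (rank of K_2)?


Regular sequence => Koszul complex is the minimal free resolution.
Syz_1 minimally generated by Koszul relations f_i*e_j - f_j*e_i (i<j): mu(Syz_1) = beta_2 = C(m,2) = m(m-1)/2
m=20
20*19/2 = 190


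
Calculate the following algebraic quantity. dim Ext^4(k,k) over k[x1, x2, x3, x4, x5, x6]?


C(n,i)=C(6,4)=15


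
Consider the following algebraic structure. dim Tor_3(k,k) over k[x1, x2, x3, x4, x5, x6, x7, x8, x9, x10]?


Koszul: C(n,i)=C(10,3)=120


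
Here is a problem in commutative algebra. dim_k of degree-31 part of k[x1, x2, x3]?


C(d+n-1,n-1)=C(33,2)=528


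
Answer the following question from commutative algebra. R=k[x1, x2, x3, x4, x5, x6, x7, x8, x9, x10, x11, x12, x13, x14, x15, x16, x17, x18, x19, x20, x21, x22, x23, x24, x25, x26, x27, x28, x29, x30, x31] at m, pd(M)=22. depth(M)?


pd+depth=depth(R)=31
depth=31-22=9


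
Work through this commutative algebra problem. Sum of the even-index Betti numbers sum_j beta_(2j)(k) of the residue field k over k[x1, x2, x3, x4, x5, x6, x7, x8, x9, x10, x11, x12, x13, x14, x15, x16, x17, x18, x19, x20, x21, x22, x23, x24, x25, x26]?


Koszul resolution: beta_i(k)=C(n,i), n=26
sum_even C(26,i) = 2^(n-1) = 2^25 = 33554432


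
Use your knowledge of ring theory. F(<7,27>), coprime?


gcd(7,27)=1 => F=ab-a-b=7*27-7-27=189-34=155


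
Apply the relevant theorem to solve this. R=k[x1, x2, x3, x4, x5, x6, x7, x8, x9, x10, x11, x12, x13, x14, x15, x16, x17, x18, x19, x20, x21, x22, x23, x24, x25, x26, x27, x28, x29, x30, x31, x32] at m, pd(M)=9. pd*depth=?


pd+depth=32
depth=32-9=23
pd*depth=9*23=207


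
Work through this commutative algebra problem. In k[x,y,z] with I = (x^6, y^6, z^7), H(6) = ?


Need i<6, j<6, k<7 with i+j+k=6.
For each i, j ranges over max(0,6-i-6)..min(5,6-i):
  i=0: j in [0,5] -> 6
  i=1: j in [0,5] -> 6
  i=2: j in [0,4] -> 5
  i=3: j in [0,3] -> 4
  i=4: j in [0,2] -> 3
  i=5: j in [0,1] -> 2
H(6) = 6+6+5+4+3+2 = 26


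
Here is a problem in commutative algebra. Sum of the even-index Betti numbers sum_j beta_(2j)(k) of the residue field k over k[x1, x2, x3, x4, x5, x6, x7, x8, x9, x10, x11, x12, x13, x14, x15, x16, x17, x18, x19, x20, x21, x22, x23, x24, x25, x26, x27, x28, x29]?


Koszul resolution: beta_i(k)=C(n,i), n=29
sum_even C(29,i) = 2^(n-1) = 2^28 = 268435456


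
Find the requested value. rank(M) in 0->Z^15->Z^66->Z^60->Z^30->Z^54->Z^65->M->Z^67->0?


Alt sum=0:
(-1)^0*15 + (-1)^1*66 + (-1)^2*60 + (-1)^3*30 + (-1)^4*54 + (-1)^5*65 + (-1)^6*? + (-1)^7*67=0
rank(M)=99


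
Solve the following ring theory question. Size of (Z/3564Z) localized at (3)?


3-primary part: 3564=3^4*44
Size=3^4=81


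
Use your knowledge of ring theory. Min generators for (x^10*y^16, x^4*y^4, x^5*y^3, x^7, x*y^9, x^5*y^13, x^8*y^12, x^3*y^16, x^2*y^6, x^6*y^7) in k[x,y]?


Remove redundant (divisible by others).
x^8*y^12 redundant.
x^5*y^13 redundant.
x^3*y^16 redundant.
x^10*y^16 redundant.
x^6*y^7 redundant.
Min: x^7, x^5*y^3, x^4*y^4, x^2*y^6, x*y^9
Count=5


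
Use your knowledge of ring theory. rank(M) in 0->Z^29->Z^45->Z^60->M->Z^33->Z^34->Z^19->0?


Alt sum=0:
(-1)^0*29 + (-1)^1*45 + (-1)^2*60 + (-1)^3*? + (-1)^4*33 + (-1)^5*34 + (-1)^6*19=0
rank(M)=62


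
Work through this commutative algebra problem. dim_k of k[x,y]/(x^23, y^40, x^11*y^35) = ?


k[x,y]/I, I = (x^23, y^40, x^11*y^35)
Rect: 23x40=920. Corner: (23-11)x(40-35)=60.
dim = 920-60 = 860


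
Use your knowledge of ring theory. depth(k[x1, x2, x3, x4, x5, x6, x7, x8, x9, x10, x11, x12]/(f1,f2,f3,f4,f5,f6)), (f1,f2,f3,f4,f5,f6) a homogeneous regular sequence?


depth(R)=12
depth(R/I)=12-6=6


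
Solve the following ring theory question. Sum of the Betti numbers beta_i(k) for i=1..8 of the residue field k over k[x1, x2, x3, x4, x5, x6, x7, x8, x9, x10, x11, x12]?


Koszul resolution: beta_i(k)=C(n,i), n=12
C(12,1)=12, C(12,2)=66, C(12,3)=220, C(12,4)=495, C(12,5)=792, C(12,6)=924, C(12,7)=792, C(12,8)=495
Sum=3796


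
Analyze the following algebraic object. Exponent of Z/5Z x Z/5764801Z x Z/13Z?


Exponent = lcm of the cyclic orders; pairwise coprime => product.
5^1*7^8*13^1=5*5764801*13=374712065


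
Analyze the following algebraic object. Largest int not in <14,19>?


gcd(14,19)=1 => F=ab-a-b=14*19-14-19=266-33=233


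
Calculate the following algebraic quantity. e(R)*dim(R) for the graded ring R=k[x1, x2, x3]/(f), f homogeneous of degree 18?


e(R)=deg(f)=18, dim(R)=3-1=2
e*dim=18*2=36


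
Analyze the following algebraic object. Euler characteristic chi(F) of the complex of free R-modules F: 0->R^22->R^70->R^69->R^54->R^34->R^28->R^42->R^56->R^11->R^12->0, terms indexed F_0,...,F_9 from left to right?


chi = sum (-1)^i * rank:
(-1)^0*22=22
(-1)^1*70=-70
(-1)^2*69=69
(-1)^3*54=-54
(-1)^4*34=34
(-1)^5*28=-28
(-1)^6*42=42
(-1)^7*56=-56
(-1)^8*11=11
(-1)^9*12=-12
chi=-42


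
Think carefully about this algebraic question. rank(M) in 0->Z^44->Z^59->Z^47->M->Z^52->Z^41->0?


Alt sum=0:
(-1)^0*44 + (-1)^1*59 + (-1)^2*47 + (-1)^3*? + (-1)^4*52 + (-1)^5*41=0
rank(M)=43


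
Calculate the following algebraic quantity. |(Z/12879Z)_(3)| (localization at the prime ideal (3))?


3-primary part: 12879=3^5*53
Size=3^5=243


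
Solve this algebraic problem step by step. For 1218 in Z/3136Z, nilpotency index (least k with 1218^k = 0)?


1218^k mod 3136:
k=1: 1218
k=2: 196
k=3: 392
k=4: 784
k=5: 1568
k=6: 0
First zero at k = 6


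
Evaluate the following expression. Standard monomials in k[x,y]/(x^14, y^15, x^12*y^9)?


k[x,y]/I, I = (x^14, y^15, x^12*y^9)
Rect: 14x15=210. Corner: (14-12)x(15-9)=12.
dim = 210-12 = 198


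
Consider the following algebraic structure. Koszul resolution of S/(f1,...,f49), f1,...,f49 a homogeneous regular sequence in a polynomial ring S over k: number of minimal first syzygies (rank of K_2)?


Regular sequence => Koszul complex is the minimal free resolution.
Syz_1 minimally generated by Koszul relations f_i*e_j - f_j*e_i (i<j): mu(Syz_1) = beta_2 = C(m,2) = m(m-1)/2
m=49
49*48/2 = 1176


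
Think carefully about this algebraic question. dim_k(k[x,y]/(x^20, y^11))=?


Basis: x^i*y^j, i<20, j<11
20*11=220


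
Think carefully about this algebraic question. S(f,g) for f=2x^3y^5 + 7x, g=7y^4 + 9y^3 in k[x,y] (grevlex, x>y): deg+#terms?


LT(f)=2x^3y^5, LT(g)=7y^4
lcm(LM)=x^3y^5
S(f,g) (scaled by 14 to clear denominators) = 7*f - 2x^3y*g = -18x^3y^4 + 49x
2 terms, deg 7.
7+2=9


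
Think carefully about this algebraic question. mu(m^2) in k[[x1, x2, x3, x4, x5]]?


C(n+d-1,d)=C(6,2)=15


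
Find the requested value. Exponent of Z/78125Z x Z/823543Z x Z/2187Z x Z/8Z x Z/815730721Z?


Exponent = lcm of the cyclic orders; pairwise coprime => product.
5^7*7^7*3^7*2^3*13^8=78125*823543*2187*8*815730721=918252033834230038125000


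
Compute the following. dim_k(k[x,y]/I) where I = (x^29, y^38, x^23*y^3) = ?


k[x,y]/I, I = (x^29, y^38, x^23*y^3)
Rect: 29x38=1102. Corner: (29-23)x(38-3)=210.
dim = 1102-210 = 892


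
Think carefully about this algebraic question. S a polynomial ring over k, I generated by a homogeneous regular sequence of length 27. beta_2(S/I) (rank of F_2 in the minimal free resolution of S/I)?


Regular sequence => Koszul complex is the minimal free resolution.
Syz_1 minimally generated by Koszul relations f_i*e_j - f_j*e_i (i<j): mu(Syz_1) = beta_2 = C(m,2) = m(m-1)/2
m=27
27*26/2 = 351
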